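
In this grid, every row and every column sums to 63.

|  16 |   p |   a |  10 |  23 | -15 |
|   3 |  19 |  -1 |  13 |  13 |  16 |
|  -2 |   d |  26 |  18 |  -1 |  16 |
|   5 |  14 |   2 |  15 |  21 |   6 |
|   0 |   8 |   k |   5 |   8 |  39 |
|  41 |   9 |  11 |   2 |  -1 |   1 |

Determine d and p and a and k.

Row 3 has -2 + 26 + 18 − 1 + 16 = 57; the blank must be 63 − 57 = 6.
Column 2 has 19 + 6 + 14 + 8 + 9 = 56; the blank must be 63 − 56 = 7.
Row 1 has 16 + 7 + 10 + 23 − 15 = 41; the blank must be 63 − 41 = 22.
Row 5 has 0 + 8 + 5 + 8 + 39 = 60; the blank must be 63 − 60 = 3.

d = 6, p = 7, a = 22, k = 3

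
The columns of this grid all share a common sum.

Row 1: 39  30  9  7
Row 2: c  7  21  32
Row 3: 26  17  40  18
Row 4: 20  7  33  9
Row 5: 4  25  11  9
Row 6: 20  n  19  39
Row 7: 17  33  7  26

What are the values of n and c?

n = 21, c = 14

Column 3 sums to 140 and so does column 4; that's the common total.
In column 2 the known cells total 119, leaving 140 − 119 = 21.
In column 1 the known cells total 126, leaving 140 − 126 = 14.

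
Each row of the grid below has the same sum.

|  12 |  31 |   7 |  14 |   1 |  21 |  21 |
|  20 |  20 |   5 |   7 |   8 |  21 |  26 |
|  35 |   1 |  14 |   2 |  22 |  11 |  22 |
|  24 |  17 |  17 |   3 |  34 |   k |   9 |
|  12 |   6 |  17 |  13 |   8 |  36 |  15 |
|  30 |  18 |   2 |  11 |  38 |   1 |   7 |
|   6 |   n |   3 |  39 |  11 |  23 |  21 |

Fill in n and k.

n = 4, k = 3

The complete rows each total 107.
Row 7 is missing 107 − 103 = 4 (since 6 + 3 + 39 + 11 + 23 + 21 = 103).
Row 4 is missing 107 − 104 = 3 (since 24 + 17 + 17 + 3 + 34 + 9 = 104).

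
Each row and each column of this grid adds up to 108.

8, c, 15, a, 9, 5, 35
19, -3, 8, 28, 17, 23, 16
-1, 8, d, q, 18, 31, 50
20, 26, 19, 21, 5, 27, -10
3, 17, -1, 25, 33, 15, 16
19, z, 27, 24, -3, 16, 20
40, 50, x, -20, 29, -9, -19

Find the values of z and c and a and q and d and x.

z = 5, c = 5, a = 31, q = -1, d = 3, x = 37

Row 7 has 40 + 50 − 20 + 29 − 9 − 19 = 71; the blank must be 108 − 71 = 37.
Row 6 has 19 + 27 + 24 − 3 + 16 + 20 = 103; the blank must be 108 − 103 = 5.
Column 2 has -3 + 8 + 26 + 17 + 5 + 50 = 103; the blank must be 108 − 103 = 5.
Row 1 has 8 + 5 + 15 + 9 + 5 + 35 = 77; the blank must be 108 − 77 = 31.
Column 4 has 31 + 28 + 21 + 25 + 24 − 20 = 109; the blank must be 108 − 109 = -1.
Row 3 has -1 + 8 − 1 + 18 + 31 + 50 = 105; the blank must be 108 − 105 = 3.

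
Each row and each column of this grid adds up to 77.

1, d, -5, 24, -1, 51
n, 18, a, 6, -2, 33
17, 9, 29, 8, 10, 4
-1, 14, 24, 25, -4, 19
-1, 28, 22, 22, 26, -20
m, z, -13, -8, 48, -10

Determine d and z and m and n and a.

Row 1 has 1 − 5 + 24 − 1 + 51 = 70; the blank must be 77 − 70 = 7.
Column 3 has -5 + 29 + 24 + 22 − 13 = 57; the blank must be 77 − 57 = 20.
Column 2 has 7 + 18 + 9 + 14 + 28 = 76; the blank must be 77 − 76 = 1.
Row 6 has 1 − 13 − 8 + 48 − 10 = 18; the blank must be 77 − 18 = 59.
Row 2 has 18 + 20 + 6 − 2 + 33 = 75; the blank must be 77 − 75 = 2.

d = 7, z = 1, m = 59, n = 2, a = 20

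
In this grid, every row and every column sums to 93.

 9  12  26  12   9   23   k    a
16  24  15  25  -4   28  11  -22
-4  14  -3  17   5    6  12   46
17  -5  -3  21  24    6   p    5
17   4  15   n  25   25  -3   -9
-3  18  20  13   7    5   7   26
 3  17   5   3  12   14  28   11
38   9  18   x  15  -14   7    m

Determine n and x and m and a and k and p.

n = 19, x = -17, m = 37, a = -1, k = 3, p = 28

Row 5: 17 + 4 + 15 + 25 + 25 − 3 − 9 = 74, so its missing entry is 93 − 74 = 19.
Column 4: 12 + 25 + 17 + 21 + 19 + 13 + 3 = 110, so its missing entry is 93 − 110 = -17.
Row 8: 38 + 9 + 18 − 17 + 15 − 14 + 7 = 56, so its missing entry is 93 − 56 = 37.
Column 8: -22 + 46 + 5 − 9 + 26 + 11 + 37 = 94, so its missing entry is 93 − 94 = -1.
Row 1: 9 + 12 + 26 + 12 + 9 + 23 − 1 = 90, so its missing entry is 93 − 90 = 3.
Row 4: 17 − 5 − 3 + 21 + 24 + 6 + 5 = 65, so its missing entry is 93 − 65 = 28.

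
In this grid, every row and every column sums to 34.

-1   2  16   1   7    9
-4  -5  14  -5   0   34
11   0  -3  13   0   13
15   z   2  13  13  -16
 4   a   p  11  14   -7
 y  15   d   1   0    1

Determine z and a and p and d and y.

Row 4: 15 + 2 + 13 + 13 − 16 = 27, so its missing entry is 34 − 27 = 7.
Column 1: -1 − 4 + 11 + 15 + 4 = 25, so its missing entry is 34 − 25 = 9.
Column 2: 2 − 5 + 0 + 7 + 15 = 19, so its missing entry is 34 − 19 = 15.
Row 5: 4 + 15 + 11 + 14 − 7 = 37, so its missing entry is 34 − 37 = -3.
Row 6: 9 + 15 + 1 + 0 + 1 = 26, so its missing entry is 34 − 26 = 8.

z = 7, a = 15, p = -3, d = 8, y = 9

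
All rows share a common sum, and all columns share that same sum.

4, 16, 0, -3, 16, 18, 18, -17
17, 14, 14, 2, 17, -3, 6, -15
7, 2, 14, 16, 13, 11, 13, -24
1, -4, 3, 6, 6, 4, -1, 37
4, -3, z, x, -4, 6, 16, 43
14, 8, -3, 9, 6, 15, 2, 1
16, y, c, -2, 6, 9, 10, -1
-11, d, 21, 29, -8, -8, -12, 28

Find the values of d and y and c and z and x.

Rows 1 and 2 both sum to 52, so that's the common total.
The known cells in row 8 total 39, leaving 52 − 39 = 13 for the blank.
The known cells in column 4 total 57, leaving 52 − 57 = -5 for the blank.
The known cells in column 2 total 46, leaving 52 − 46 = 6 for the blank.
The known cells in row 7 total 44, leaving 52 − 44 = 8 for the blank.
The known cells in row 5 total 57, leaving 52 − 57 = -5 for the blank.

d = 13, y = 6, c = 8, z = -5, x = -5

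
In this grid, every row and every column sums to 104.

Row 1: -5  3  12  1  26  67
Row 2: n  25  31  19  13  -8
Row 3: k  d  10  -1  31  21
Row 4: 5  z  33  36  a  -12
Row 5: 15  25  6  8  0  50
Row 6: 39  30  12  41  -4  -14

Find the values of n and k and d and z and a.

The known cells in column 5 total 66, leaving 104 − 66 = 38 for the blank.
The known cells in row 4 total 100, leaving 104 − 100 = 4 for the blank.
The known cells in column 2 total 87, leaving 104 − 87 = 17 for the blank.
The known cells in row 3 total 78, leaving 104 − 78 = 26 for the blank.
The known cells in row 2 total 80, leaving 104 − 80 = 24 for the blank.

n = 24, k = 26, d = 17, z = 4, a = 38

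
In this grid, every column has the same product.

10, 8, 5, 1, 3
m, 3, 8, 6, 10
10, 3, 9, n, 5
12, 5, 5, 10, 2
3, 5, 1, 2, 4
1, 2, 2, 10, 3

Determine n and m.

Columns 2 and 3 each multiply to 3600, so every column has product 3600.
Column 4: 1×6×10×2×10 = 1200, so the missing entry is 3600 ÷ 1200 = 3.
Column 1: 10×10×12×3×1 = 3600, so the missing entry is 3600 ÷ 3600 = 1.

n = 3, m = 1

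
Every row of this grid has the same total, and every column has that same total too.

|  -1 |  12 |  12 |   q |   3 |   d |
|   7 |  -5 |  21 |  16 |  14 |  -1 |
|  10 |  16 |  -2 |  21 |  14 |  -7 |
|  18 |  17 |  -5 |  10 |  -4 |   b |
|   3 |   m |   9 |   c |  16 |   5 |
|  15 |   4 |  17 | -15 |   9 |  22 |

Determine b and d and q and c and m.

Rows 2 and 3 both sum to 52, so that's the common total.
The known cells in column 2 total 44, leaving 52 − 44 = 8 for the blank.
The known cells in row 5 total 41, leaving 52 − 41 = 11 for the blank.
The known cells in column 4 total 43, leaving 52 − 43 = 9 for the blank.
The known cells in row 1 total 35, leaving 52 − 35 = 17 for the blank.
The known cells in row 4 total 36, leaving 52 − 36 = 16 for the blank.

b = 16, d = 17, q = 9, c = 11, m = 8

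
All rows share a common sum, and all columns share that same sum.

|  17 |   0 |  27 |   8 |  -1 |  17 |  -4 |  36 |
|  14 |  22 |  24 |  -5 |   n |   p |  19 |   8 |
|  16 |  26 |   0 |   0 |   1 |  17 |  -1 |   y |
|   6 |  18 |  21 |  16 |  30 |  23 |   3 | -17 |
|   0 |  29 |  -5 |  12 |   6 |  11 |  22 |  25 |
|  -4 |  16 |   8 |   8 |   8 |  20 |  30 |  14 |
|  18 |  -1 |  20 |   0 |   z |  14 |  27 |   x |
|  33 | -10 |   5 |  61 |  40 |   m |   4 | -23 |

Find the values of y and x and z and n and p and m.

y = 41, x = 16, z = 6, n = 10, p = 8, m = -10

Rows 1 and 4 both sum to 100, so that's the common total.
Row 3 has 16 + 26 + 0 + 0 + 1 + 17 − 1 = 59; the blank must be 100 − 59 = 41.
Column 8 has 36 + 8 + 41 − 17 + 25 + 14 − 23 = 84; the blank must be 100 − 84 = 16.
Row 7 has 18 − 1 + 20 + 0 + 14 + 27 + 16 = 94; the blank must be 100 − 94 = 6.
Column 5 has -1 + 1 + 30 + 6 + 8 + 6 + 40 = 90; the blank must be 100 − 90 = 10.
Row 2 has 14 + 22 + 24 − 5 + 10 + 19 + 8 = 92; the blank must be 100 − 92 = 8.
Row 8 has 33 − 10 + 5 + 61 + 40 + 4 − 23 = 110; the blank must be 100 − 110 = -10.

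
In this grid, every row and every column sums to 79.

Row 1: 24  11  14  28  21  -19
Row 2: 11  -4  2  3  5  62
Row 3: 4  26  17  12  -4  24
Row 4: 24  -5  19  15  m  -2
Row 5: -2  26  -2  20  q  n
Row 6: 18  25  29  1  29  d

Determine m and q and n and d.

m = 28, q = 0, n = 37, d = -23

The known cells in row 6 total 102, leaving 79 − 102 = -23 for the blank.
The known cells in column 6 total 42, leaving 79 − 42 = 37 for the blank.
The known cells in row 5 total 79, leaving 79 − 79 = 0 for the blank.
The known cells in row 4 total 51, leaving 79 − 51 = 28 for the blank.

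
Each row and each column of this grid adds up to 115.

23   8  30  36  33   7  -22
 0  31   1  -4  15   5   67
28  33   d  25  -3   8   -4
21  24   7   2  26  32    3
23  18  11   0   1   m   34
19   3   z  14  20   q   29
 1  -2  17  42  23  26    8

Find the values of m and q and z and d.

m = 28, q = 9, z = 21, d = 28

Row 5: 23 + 18 + 11 + 0 + 1 + 34 = 87, so its missing entry is 115 − 87 = 28.
Column 6: 7 + 5 + 8 + 32 + 28 + 26 = 106, so its missing entry is 115 − 106 = 9.
Row 3: 28 + 33 + 25 − 3 + 8 − 4 = 87, so its missing entry is 115 − 87 = 28.
Row 6: 19 + 3 + 14 + 20 + 9 + 29 = 94, so its missing entry is 115 − 94 = 21.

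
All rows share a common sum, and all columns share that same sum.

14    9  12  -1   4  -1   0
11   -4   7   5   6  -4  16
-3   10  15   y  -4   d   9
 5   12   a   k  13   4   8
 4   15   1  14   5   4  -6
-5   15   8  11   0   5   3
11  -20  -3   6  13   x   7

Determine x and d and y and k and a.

x = 23, d = 6, y = 4, k = -2, a = -3

Rows 1 and 2 both sum to 37, so that's the common total.
The known cells in row 7 total 14, leaving 37 − 14 = 23 for the blank.
The known cells in column 3 total 40, leaving 37 − 40 = -3 for the blank.
The known cells in row 4 total 39, leaving 37 − 39 = -2 for the blank.
The known cells in column 4 total 33, leaving 37 − 33 = 4 for the blank.
The known cells in row 3 total 31, leaving 37 − 31 = 6 for the blank.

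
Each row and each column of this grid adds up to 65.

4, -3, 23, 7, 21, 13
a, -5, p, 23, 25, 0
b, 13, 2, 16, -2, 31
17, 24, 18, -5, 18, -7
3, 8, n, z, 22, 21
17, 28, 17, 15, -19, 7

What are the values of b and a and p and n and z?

Column 4 has 7 + 23 + 16 − 5 + 15 = 56; the blank must be 65 − 56 = 9.
Row 3 has 13 + 2 + 16 − 2 + 31 = 60; the blank must be 65 − 60 = 5.
Row 5 has 3 + 8 + 9 + 22 + 21 = 63; the blank must be 65 − 63 = 2.
Column 3 has 23 + 2 + 18 + 2 + 17 = 62; the blank must be 65 − 62 = 3.
Row 2 has -5 + 3 + 23 + 25 + 0 = 46; the blank must be 65 − 46 = 19.

b = 5, a = 19, p = 3, n = 2, z = 9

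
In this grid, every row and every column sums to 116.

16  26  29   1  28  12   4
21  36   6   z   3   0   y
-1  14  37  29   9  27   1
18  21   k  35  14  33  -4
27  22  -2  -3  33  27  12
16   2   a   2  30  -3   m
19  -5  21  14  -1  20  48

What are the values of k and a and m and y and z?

Row 4: 18 + 21 + 35 + 14 + 33 − 4 = 117, so its missing entry is 116 − 117 = -1.
Column 4: 1 + 29 + 35 − 3 + 2 + 14 = 78, so its missing entry is 116 − 78 = 38.
Row 2: 21 + 36 + 6 + 38 + 3 + 0 = 104, so its missing entry is 116 − 104 = 12.
Column 7: 4 + 12 + 1 − 4 + 12 + 48 = 73, so its missing entry is 116 − 73 = 43.
Row 6: 16 + 2 + 2 + 30 − 3 + 43 = 90, so its missing entry is 116 − 90 = 26.

k = -1, a = 26, m = 43, y = 12, z = 38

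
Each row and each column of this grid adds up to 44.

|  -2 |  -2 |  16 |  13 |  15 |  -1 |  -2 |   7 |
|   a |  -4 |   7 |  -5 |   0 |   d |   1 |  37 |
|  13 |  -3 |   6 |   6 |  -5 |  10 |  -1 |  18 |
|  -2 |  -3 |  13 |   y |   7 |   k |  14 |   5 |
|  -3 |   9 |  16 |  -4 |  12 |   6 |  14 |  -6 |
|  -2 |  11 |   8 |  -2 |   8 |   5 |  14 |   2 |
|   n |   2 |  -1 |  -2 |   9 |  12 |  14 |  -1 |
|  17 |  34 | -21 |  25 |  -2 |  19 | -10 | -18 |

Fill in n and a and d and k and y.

n = 11, a = 12, d = -4, k = -3, y = 13

The known cells in column 4 total 31, leaving 44 − 31 = 13 for the blank.
The known cells in row 7 total 33, leaving 44 − 33 = 11 for the blank.
The known cells in column 1 total 32, leaving 44 − 32 = 12 for the blank.
The known cells in row 2 total 48, leaving 44 − 48 = -4 for the blank.
The known cells in row 4 total 47, leaving 44 − 47 = -3 for the blank.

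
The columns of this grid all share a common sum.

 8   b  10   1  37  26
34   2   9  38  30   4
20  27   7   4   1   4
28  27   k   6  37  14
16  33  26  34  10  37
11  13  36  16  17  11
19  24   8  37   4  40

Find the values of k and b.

k = 40, b = 10

The complete columns each total 136.
Column 3 is missing 136 − 96 = 40 (since 10 + 9 + 7 + 26 + 36 + 8 = 96).
Column 2 is missing 136 − 126 = 10 (since 2 + 27 + 27 + 33 + 13 + 24 = 126).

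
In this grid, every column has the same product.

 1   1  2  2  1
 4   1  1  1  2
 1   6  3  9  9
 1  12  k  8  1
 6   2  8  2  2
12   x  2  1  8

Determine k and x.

k = 3, x = 2

Columns 1 and 5 each multiply to 288, so every column has product 288.
Column 3: 2×1×3×8×2 = 96, so the missing entry is 288 ÷ 96 = 3.
Column 2: 1×1×6×12×2 = 144, so the missing entry is 288 ÷ 144 = 2.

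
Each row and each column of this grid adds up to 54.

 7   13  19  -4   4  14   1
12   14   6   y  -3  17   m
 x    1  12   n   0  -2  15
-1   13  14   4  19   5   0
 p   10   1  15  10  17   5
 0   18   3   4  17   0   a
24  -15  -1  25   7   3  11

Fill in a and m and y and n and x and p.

a = 12, m = 10, y = -2, n = 12, x = 16, p = -4

Row 5 has 10 + 1 + 15 + 10 + 17 + 5 = 58; the blank must be 54 − 58 = -4.
Column 1 has 7 + 12 − 1 − 4 + 0 + 24 = 38; the blank must be 54 − 38 = 16.
Row 3 has 16 + 1 + 12 + 0 − 2 + 15 = 42; the blank must be 54 − 42 = 12.
Row 6 has 0 + 18 + 3 + 4 + 17 + 0 = 42; the blank must be 54 − 42 = 12.
Column 7 has 1 + 15 + 0 + 5 + 12 + 11 = 44; the blank must be 54 − 44 = 10.
Row 2 has 12 + 14 + 6 − 3 + 17 + 10 = 56; the blank must be 54 − 56 = -2.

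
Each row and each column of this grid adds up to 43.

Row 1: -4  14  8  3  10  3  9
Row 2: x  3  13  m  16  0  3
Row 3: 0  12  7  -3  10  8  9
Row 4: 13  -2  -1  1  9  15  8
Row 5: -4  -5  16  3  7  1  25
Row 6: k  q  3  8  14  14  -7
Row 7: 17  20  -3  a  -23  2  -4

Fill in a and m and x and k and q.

a = 34, m = -3, x = 11, k = 10, q = 1

The known cells in column 2 total 42, leaving 43 − 42 = 1 for the blank.
The known cells in row 6 total 33, leaving 43 − 33 = 10 for the blank.
The known cells in column 1 total 32, leaving 43 − 32 = 11 for the blank.
The known cells in row 7 total 9, leaving 43 − 9 = 34 for the blank.
The known cells in row 2 total 46, leaving 43 − 46 = -3 for the blank.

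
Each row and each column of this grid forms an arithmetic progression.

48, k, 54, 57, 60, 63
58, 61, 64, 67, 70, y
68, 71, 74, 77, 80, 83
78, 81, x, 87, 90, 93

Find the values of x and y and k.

x = 84, y = 73, k = 51

Along each row the entries change by 3 per step; down each column they change by 10.
Row 4: from 78 at column 1, stepping by 3 to column 3 gives 84.
Row 2: from 58 at column 1, stepping by 3 to column 6 gives 73.
Row 1: from 48 at column 1, stepping by 3 to column 2 gives 51.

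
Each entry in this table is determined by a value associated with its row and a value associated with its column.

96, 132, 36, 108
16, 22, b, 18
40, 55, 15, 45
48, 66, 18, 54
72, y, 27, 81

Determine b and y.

b = 6, y = 99

Each row is a constant multiple of every other row — this is a multiplication table with the headers hidden.
Row 2 is 18/108 = 1/6 times row 1, so its entry in column 3 is 36 × 1/6 = 6.
Row 5 is 81/108 = 3/4 times row 1, so its entry in column 2 is 132 × 3/4 = 99.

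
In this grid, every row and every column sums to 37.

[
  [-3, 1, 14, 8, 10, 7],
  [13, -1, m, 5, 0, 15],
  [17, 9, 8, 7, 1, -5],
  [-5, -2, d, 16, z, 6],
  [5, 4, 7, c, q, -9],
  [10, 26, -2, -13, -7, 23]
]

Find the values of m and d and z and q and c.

Row 2 has 13 − 1 + 5 + 0 + 15 = 32; the blank must be 37 − 32 = 5.
Column 4 has 8 + 5 + 7 + 16 − 13 = 23; the blank must be 37 − 23 = 14.
Row 5 has 5 + 4 + 7 + 14 − 9 = 21; the blank must be 37 − 21 = 16.
Column 5 has 10 + 0 + 1 + 16 − 7 = 20; the blank must be 37 − 20 = 17.
Row 4 has -5 − 2 + 16 + 17 + 6 = 32; the blank must be 37 − 32 = 5.

m = 5, d = 5, z = 17, q = 16, c = 14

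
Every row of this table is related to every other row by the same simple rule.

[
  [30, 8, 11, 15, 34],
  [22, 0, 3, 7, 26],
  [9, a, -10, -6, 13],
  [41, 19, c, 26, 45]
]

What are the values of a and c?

a = -13, c = 22

The difference between any two rows is the same in every column — this is an addition table with the headers hidden.
Row 3 minus row 1 is -6 − 15 = -21, so its entry in column 2 is 8 + (-21) = -13.
Row 4 minus row 1 is 26 − 15 = 11, so its entry in column 3 is 11 + 11 = 22.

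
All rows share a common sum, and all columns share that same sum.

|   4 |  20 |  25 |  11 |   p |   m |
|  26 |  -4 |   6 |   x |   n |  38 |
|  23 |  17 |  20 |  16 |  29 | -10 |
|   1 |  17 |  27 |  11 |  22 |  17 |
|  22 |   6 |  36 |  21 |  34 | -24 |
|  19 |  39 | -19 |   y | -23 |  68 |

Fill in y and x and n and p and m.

Rows 3 and 4 both sum to 95, so that's the common total.
Column 6: 38 − 10 + 17 − 24 + 68 = 89, so its missing entry is 95 − 89 = 6.
Row 1: 4 + 20 + 25 + 11 + 6 = 66, so its missing entry is 95 − 66 = 29.
Column 5: 29 + 29 + 22 + 34 − 23 = 91, so its missing entry is 95 − 91 = 4.
Row 6: 19 + 39 − 19 − 23 + 68 = 84, so its missing entry is 95 − 84 = 11.
Row 2: 26 − 4 + 6 + 4 + 38 = 70, so its missing entry is 95 − 70 = 25.

y = 11, x = 25, n = 4, p = 29, m = 6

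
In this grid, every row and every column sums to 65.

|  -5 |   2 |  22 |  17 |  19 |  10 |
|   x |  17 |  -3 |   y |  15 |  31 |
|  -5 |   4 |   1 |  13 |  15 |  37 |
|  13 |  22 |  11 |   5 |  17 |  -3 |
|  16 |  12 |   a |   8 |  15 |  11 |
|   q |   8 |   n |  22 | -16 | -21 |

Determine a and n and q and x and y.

Row 5 has 16 + 12 + 8 + 15 + 11 = 62; the blank must be 65 − 62 = 3.
Column 4 has 17 + 13 + 5 + 8 + 22 = 65; the blank must be 65 − 65 = 0.
Row 2 has 17 − 3 + 0 + 15 + 31 = 60; the blank must be 65 − 60 = 5.
Column 1 has -5 + 5 − 5 + 13 + 16 = 24; the blank must be 65 − 24 = 41.
Row 6 has 41 + 8 + 22 − 16 − 21 = 34; the blank must be 65 − 34 = 31.

a = 3, n = 31, q = 41, x = 5, y = 0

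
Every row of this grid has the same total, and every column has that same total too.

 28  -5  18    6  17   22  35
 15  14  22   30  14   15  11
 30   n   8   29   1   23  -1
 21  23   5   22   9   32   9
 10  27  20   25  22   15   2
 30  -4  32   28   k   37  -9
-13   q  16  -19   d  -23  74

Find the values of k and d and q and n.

k = 7, d = 51, q = 35, n = 31

Rows 1 and 2 both sum to 121, so that's the common total.
The known cells in row 6 total 114, leaving 121 − 114 = 7 for the blank.
The known cells in row 3 total 90, leaving 121 − 90 = 31 for the blank.
The known cells in column 2 total 86, leaving 121 − 86 = 35 for the blank.
The known cells in row 7 total 70, leaving 121 − 70 = 51 for the blank.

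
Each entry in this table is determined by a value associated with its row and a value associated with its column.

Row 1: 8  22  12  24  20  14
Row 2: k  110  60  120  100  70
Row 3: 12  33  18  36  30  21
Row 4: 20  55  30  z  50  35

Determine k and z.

k = 40, z = 60

Each row is a constant multiple of every other row — this is a multiplication table with the headers hidden.
Row 2 is 60/12 = 5/1 times row 1, so its entry in column 1 is 8 × 5/1 = 40.
Row 4 is 30/12 = 5/2 times row 1, so its entry in column 4 is 24 × 5/2 = 60.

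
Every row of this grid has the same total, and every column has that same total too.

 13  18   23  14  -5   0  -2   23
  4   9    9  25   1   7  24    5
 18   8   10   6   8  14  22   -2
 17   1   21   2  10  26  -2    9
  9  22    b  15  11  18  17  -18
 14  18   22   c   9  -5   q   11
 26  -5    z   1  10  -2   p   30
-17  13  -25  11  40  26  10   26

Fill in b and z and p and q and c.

Rows 1 and 2 both sum to 84, so that's the common total.
The known cells in column 4 total 74, leaving 84 − 74 = 10 for the blank.
The known cells in row 5 total 74, leaving 84 − 74 = 10 for the blank.
The known cells in column 3 total 70, leaving 84 − 70 = 14 for the blank.
The known cells in row 6 total 79, leaving 84 − 79 = 5 for the blank.
The known cells in row 7 total 74, leaving 84 − 74 = 10 for the blank.

b = 10, z = 14, p = 10, q = 5, c = 10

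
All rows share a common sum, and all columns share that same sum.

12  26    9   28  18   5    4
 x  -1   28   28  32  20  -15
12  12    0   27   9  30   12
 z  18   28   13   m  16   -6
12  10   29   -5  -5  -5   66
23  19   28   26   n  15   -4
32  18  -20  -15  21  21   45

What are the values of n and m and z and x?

n = -5, m = 32, z = 1, x = 10

Rows 1 and 3 both sum to 102, so that's the common total.
The known cells in row 2 total 92, leaving 102 − 92 = 10 for the blank.
The known cells in row 6 total 107, leaving 102 − 107 = -5 for the blank.
The known cells in column 5 total 70, leaving 102 − 70 = 32 for the blank.
The known cells in row 4 total 101, leaving 102 − 101 = 1 for the blank.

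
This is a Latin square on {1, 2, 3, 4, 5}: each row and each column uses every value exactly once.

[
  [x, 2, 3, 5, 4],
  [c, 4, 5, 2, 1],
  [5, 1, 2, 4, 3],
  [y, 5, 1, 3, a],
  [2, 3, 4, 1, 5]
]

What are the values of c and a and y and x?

c = 3, a = 2, y = 4, x = 1

At (row 1, col 1): row 1 already has {2, 3, 4, 5}, so the value is 1.
For row 2, column 1: row 2 already has {1, 2, 4, 5}; that leaves 3.
Cell (4,5): column 5 already has {1, 3, 4, 5} → 2.
For row 4, column 1: row 4 already has {1, 2, 3, 5}; that leaves 4.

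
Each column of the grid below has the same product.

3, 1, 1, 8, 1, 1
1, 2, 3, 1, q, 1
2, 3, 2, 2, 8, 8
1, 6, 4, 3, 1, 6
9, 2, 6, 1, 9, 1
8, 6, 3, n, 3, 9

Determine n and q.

n = 9, q = 2

Columns 1 and 3 each multiply to 432, so every column has product 432.
Column 4: 8×1×2×3×1 = 48, so the missing entry is 432 ÷ 48 = 9.
Column 5: 1×8×1×9×3 = 216, so the missing entry is 432 ÷ 216 = 2.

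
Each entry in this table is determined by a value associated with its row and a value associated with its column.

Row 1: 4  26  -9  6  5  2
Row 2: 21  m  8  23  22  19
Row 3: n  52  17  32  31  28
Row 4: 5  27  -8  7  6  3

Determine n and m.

The difference between any two rows is the same in every column — this is an addition table with the headers hidden.
Row 3 minus row 1 is 32 − 6 = 26, so its entry in column 1 is 4 + 26 = 30.
Row 2 minus row 1 is 23 − 6 = 17, so its entry in column 2 is 26 + 17 = 43.

n = 30, m = 43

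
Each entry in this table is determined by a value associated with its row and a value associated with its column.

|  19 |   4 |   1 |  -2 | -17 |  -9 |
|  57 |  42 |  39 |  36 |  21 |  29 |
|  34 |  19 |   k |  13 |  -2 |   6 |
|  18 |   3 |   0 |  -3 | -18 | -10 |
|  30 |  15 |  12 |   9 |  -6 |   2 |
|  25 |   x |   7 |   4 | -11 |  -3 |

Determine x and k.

x = 10, k = 16

The difference between any two rows is the same in every column — this is an addition table with the headers hidden.
Row 6 minus row 1 is 25 − 19 = 6, so its entry in column 2 is 4 + 6 = 10.
Row 3 minus row 1 is 34 − 19 = 15, so its entry in column 3 is 1 + 15 = 16.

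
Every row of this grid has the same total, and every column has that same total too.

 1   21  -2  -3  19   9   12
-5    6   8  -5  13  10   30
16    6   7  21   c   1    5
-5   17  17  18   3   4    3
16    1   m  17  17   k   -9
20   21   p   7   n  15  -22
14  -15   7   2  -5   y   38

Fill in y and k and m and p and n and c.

y = 16, k = 2, m = 13, p = 7, n = 9, c = 1

Rows 1 and 2 both sum to 57, so that's the common total.
The known cells in row 3 total 56, leaving 57 − 56 = 1 for the blank.
The known cells in row 7 total 41, leaving 57 − 41 = 16 for the blank.
The known cells in column 5 total 48, leaving 57 − 48 = 9 for the blank.
The known cells in column 6 total 55, leaving 57 − 55 = 2 for the blank.
The known cells in row 5 total 44, leaving 57 − 44 = 13 for the blank.
The known cells in row 6 total 50, leaving 57 − 50 = 7 for the blank.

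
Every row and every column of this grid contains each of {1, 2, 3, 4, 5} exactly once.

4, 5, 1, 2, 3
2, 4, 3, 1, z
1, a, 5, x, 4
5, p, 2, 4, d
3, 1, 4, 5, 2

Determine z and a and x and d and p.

At (row 2, col 5): row 2 already has {1, 2, 3, 4}, so the value is 5.
For row 4, column 5: column 5 already has {2, 3, 4, 5}; that leaves 1.
At (row 4, col 2): row 4 already has {1, 2, 4, 5}, so the value is 3.
Cell (3,2): column 2 already has {1, 3, 4, 5} → 2.
For row 3, column 4: row 3 already has {1, 2, 4, 5}; that leaves 3.

z = 5, a = 2, x = 3, d = 1, p = 3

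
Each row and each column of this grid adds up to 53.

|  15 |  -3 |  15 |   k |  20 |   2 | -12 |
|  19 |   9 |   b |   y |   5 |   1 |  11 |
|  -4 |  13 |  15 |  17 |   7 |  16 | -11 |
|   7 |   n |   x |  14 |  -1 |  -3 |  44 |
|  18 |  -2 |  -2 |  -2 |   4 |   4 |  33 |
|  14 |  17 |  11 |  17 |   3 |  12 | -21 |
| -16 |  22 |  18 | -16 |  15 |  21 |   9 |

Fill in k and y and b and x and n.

Column 2 has -3 + 9 + 13 − 2 + 17 + 22 = 56; the blank must be 53 − 56 = -3.
Row 1 has 15 − 3 + 15 + 20 + 2 − 12 = 37; the blank must be 53 − 37 = 16.
Row 4 has 7 − 3 + 14 − 1 − 3 + 44 = 58; the blank must be 53 − 58 = -5.
Column 3 has 15 + 15 − 5 − 2 + 11 + 18 = 52; the blank must be 53 − 52 = 1.
Row 2 has 19 + 9 + 1 + 5 + 1 + 11 = 46; the blank must be 53 − 46 = 7.

k = 16, y = 7, b = 1, x = -5, n = -3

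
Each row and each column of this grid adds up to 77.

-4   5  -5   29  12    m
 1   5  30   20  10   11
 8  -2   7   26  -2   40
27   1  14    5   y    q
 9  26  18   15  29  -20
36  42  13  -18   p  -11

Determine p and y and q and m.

Row 6 has 36 + 42 + 13 − 18 − 11 = 62; the blank must be 77 − 62 = 15.
Column 5 has 12 + 10 − 2 + 29 + 15 = 64; the blank must be 77 − 64 = 13.
Row 4 has 27 + 1 + 14 + 5 + 13 = 60; the blank must be 77 − 60 = 17.
Row 1 has -4 + 5 − 5 + 29 + 12 = 37; the blank must be 77 − 37 = 40.

p = 15, y = 13, q = 17, m = 40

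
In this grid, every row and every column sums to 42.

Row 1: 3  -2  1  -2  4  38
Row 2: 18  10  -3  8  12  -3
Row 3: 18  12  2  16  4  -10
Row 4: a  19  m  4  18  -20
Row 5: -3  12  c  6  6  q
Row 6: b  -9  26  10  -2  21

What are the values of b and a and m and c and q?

b = -4, a = 10, m = 11, c = 5, q = 16

Column 6 has 38 − 3 − 10 − 20 + 21 = 26; the blank must be 42 − 26 = 16.
Row 5 has -3 + 12 + 6 + 6 + 16 = 37; the blank must be 42 − 37 = 5.
Row 6 has -9 + 26 + 10 − 2 + 21 = 46; the blank must be 42 − 46 = -4.
Column 1 has 3 + 18 + 18 − 3 − 4 = 32; the blank must be 42 − 32 = 10.
Row 4 has 10 + 19 + 4 + 18 − 20 = 31; the blank must be 42 − 31 = 11.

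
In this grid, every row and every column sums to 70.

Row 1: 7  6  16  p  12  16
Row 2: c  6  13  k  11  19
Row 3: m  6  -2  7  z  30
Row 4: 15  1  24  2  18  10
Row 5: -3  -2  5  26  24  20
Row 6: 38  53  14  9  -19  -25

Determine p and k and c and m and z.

Column 5: 12 + 11 + 18 + 24 − 19 = 46, so its missing entry is 70 − 46 = 24.
Row 1: 7 + 6 + 16 + 12 + 16 = 57, so its missing entry is 70 − 57 = 13.
Row 3: 6 − 2 + 7 + 24 + 30 = 65, so its missing entry is 70 − 65 = 5.
Column 1: 7 + 5 + 15 − 3 + 38 = 62, so its missing entry is 70 − 62 = 8.
Row 2: 8 + 6 + 13 + 11 + 19 = 57, so its missing entry is 70 − 57 = 13.

p = 13, k = 13, c = 8, m = 5, z = 24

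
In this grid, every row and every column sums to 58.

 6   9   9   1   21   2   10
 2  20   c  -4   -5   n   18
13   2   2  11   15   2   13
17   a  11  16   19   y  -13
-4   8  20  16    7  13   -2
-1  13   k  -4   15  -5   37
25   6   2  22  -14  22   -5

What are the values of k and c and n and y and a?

k = 3, c = 11, n = 16, y = 8, a = 0

Column 2: 9 + 20 + 2 + 8 + 13 + 6 = 58, so its missing entry is 58 − 58 = 0.
Row 4: 17 + 0 + 11 + 16 + 19 − 13 = 50, so its missing entry is 58 − 50 = 8.
Column 6: 2 + 2 + 8 + 13 − 5 + 22 = 42, so its missing entry is 58 − 42 = 16.
Row 2: 2 + 20 − 4 − 5 + 16 + 18 = 47, so its missing entry is 58 − 47 = 11.
Row 6: -1 + 13 − 4 + 15 − 5 + 37 = 55, so its missing entry is 58 − 55 = 3.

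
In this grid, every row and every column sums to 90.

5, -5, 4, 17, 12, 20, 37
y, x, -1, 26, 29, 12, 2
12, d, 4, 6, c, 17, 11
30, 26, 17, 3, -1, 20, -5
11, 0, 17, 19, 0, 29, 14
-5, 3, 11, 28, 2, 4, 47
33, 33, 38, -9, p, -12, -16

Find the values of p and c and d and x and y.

The known cells in row 7 total 67, leaving 90 − 67 = 23 for the blank.
The known cells in column 5 total 65, leaving 90 − 65 = 25 for the blank.
The known cells in row 3 total 75, leaving 90 − 75 = 15 for the blank.
The known cells in column 2 total 72, leaving 90 − 72 = 18 for the blank.
The known cells in row 2 total 86, leaving 90 − 86 = 4 for the blank.

p = 23, c = 25, d = 15, x = 18, y = 4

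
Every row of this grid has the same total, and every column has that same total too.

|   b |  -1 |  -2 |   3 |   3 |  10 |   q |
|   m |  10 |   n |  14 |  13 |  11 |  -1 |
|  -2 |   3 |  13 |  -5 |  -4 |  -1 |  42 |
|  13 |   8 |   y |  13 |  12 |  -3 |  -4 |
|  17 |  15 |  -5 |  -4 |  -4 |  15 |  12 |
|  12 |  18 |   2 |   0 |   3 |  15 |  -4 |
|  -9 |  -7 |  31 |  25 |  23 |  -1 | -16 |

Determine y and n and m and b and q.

y = 7, n = 0, m = -1, b = 16, q = 17

Rows 3 and 5 both sum to 46, so that's the common total.
Column 7: -1 + 42 − 4 + 12 − 4 − 16 = 29, so its missing entry is 46 − 29 = 17.
Row 1: -1 − 2 + 3 + 3 + 10 + 17 = 30, so its missing entry is 46 − 30 = 16.
Column 1: 16 − 2 + 13 + 17 + 12 − 9 = 47, so its missing entry is 46 − 47 = -1.
Row 2: -1 + 10 + 14 + 13 + 11 − 1 = 46, so its missing entry is 46 − 46 = 0.
Row 4: 13 + 8 + 13 + 12 − 3 − 4 = 39, so its missing entry is 46 − 39 = 7.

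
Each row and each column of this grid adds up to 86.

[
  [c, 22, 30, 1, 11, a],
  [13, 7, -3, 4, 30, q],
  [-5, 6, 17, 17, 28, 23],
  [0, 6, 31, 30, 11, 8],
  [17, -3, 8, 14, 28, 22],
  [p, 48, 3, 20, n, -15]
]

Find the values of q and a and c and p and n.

The known cells in row 2 total 51, leaving 86 − 51 = 35 for the blank.
The known cells in column 5 total 108, leaving 86 − 108 = -22 for the blank.
The known cells in row 6 total 34, leaving 86 − 34 = 52 for the blank.
The known cells in column 1 total 77, leaving 86 − 77 = 9 for the blank.
The known cells in row 1 total 73, leaving 86 − 73 = 13 for the blank.

q = 35, a = 13, c = 9, p = 52, n = -22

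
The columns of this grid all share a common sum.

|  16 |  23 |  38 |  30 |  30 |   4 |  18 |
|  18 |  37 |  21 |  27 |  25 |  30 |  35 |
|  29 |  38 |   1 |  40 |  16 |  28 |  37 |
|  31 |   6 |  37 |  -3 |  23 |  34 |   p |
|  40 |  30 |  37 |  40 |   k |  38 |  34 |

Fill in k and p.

Column 3 sums to 134 and so does column 6; that's the common total.
In column 5 the known cells total 94, leaving 134 − 94 = 40.
In column 7 the known cells total 124, leaving 134 − 124 = 10.

k = 40, p = 10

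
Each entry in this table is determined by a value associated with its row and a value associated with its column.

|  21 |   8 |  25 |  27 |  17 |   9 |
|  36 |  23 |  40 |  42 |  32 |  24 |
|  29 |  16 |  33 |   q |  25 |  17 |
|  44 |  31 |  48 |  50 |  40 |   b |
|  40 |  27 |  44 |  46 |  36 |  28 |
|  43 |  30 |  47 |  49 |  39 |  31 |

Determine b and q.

b = 32, q = 35

The difference between any two rows is the same in every column — this is an addition table with the headers hidden.
Row 4 minus row 1 is 31 − 8 = 23, so its entry in column 6 is 9 + 23 = 32.
Row 3 minus row 1 is 16 − 8 = 8, so its entry in column 4 is 27 + 8 = 35.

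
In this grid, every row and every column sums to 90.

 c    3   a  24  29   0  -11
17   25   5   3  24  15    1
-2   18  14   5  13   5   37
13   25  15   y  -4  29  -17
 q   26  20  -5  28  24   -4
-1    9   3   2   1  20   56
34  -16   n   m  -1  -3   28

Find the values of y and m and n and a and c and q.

y = 29, m = 32, n = 16, a = 17, c = 28, q = 1

The known cells in row 5 total 89, leaving 90 − 89 = 1 for the blank.
The known cells in column 1 total 62, leaving 90 − 62 = 28 for the blank.
The known cells in row 1 total 73, leaving 90 − 73 = 17 for the blank.
The known cells in column 3 total 74, leaving 90 − 74 = 16 for the blank.
The known cells in row 4 total 61, leaving 90 − 61 = 29 for the blank.
The known cells in row 7 total 58, leaving 90 − 58 = 32 for the blank.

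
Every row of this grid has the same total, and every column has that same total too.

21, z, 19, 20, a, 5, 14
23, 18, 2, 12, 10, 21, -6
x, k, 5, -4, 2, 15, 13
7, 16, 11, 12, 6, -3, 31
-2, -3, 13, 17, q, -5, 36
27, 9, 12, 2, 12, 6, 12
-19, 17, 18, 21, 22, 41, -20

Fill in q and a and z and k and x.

q = 24, a = 4, z = -3, k = 26, x = 23

Rows 2 and 4 both sum to 80, so that's the common total.
Row 5: -2 − 3 + 13 + 17 − 5 + 36 = 56, so its missing entry is 80 − 56 = 24.
Column 5: 10 + 2 + 6 + 24 + 12 + 22 = 76, so its missing entry is 80 − 76 = 4.
Row 1: 21 + 19 + 20 + 4 + 5 + 14 = 83, so its missing entry is 80 − 83 = -3.
Column 2: -3 + 18 + 16 − 3 + 9 + 17 = 54, so its missing entry is 80 − 54 = 26.
Row 3: 26 + 5 − 4 + 2 + 15 + 13 = 57, so its missing entry is 80 − 57 = 23.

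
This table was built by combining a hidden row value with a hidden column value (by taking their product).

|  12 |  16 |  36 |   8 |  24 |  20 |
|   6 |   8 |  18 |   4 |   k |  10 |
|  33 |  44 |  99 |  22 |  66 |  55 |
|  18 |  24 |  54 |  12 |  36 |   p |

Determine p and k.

Each row is a constant multiple of every other row — this is a multiplication table with the headers hidden.
Row 4 is 18/12 = 3/2 times row 1, so its entry in column 6 is 20 × 3/2 = 30.
Row 2 is 6/12 = 1/2 times row 1, so its entry in column 5 is 24 × 1/2 = 12.

p = 30, k = 12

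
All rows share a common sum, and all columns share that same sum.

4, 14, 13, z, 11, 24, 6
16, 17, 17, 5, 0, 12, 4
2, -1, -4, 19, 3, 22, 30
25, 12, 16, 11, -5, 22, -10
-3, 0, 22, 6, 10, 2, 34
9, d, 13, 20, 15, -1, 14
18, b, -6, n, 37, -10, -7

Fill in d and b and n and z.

d = 1, b = 28, n = 11, z = -1

Rows 2 and 3 both sum to 71, so that's the common total.
Row 6: 9 + 13 + 20 + 15 − 1 + 14 = 70, so its missing entry is 71 − 70 = 1.
Column 2: 14 + 17 − 1 + 12 + 0 + 1 = 43, so its missing entry is 71 − 43 = 28.
Row 7: 18 + 28 − 6 + 37 − 10 − 7 = 60, so its missing entry is 71 − 60 = 11.
Row 1: 4 + 14 + 13 + 11 + 24 + 6 = 72, so its missing entry is 71 − 72 = -1.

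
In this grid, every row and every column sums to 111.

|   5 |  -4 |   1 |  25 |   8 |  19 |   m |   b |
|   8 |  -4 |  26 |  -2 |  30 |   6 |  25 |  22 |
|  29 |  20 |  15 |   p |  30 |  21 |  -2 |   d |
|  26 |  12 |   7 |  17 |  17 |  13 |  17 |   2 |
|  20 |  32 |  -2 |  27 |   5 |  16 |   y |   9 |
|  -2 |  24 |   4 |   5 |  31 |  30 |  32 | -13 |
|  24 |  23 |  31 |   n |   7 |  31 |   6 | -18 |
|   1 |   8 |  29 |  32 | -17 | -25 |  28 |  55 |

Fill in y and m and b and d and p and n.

y = 4, m = 1, b = 56, d = -2, p = 0, n = 7

Row 5 has 20 + 32 − 2 + 27 + 5 + 16 + 9 = 107; the blank must be 111 − 107 = 4.
Column 7 has 25 − 2 + 17 + 4 + 32 + 6 + 28 = 110; the blank must be 111 − 110 = 1.
Row 1 has 5 − 4 + 1 + 25 + 8 + 19 + 1 = 55; the blank must be 111 − 55 = 56.
Column 8 has 56 + 22 + 2 + 9 − 13 − 18 + 55 = 113; the blank must be 111 − 113 = -2.
Row 3 has 29 + 20 + 15 + 30 + 21 − 2 − 2 = 111; the blank must be 111 − 111 = 0.
Row 7 has 24 + 23 + 31 + 7 + 31 + 6 − 18 = 104; the blank must be 111 − 104 = 7.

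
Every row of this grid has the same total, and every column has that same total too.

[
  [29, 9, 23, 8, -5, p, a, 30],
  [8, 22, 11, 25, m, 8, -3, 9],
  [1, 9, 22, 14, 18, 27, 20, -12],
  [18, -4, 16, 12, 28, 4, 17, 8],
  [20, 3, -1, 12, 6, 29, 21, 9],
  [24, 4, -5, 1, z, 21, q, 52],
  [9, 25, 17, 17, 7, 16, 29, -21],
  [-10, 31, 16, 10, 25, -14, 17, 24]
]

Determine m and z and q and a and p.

Rows 3 and 4 both sum to 99, so that's the common total.
The known cells in row 2 total 80, leaving 99 − 80 = 19 for the blank.
The known cells in column 5 total 98, leaving 99 − 98 = 1 for the blank.
The known cells in row 6 total 98, leaving 99 − 98 = 1 for the blank.
The known cells in column 7 total 102, leaving 99 − 102 = -3 for the blank.
The known cells in row 1 total 91, leaving 99 − 91 = 8 for the blank.

m = 19, z = 1, q = 1, a = -3, p = 8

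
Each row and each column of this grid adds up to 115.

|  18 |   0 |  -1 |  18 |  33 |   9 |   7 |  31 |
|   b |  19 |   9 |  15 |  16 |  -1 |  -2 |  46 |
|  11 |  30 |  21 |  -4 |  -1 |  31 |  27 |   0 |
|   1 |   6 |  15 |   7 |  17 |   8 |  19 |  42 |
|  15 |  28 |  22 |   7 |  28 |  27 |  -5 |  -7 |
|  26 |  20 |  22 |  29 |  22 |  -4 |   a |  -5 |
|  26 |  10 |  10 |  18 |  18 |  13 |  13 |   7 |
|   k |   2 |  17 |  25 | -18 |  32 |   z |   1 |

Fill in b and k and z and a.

Row 2: 19 + 9 + 15 + 16 − 1 − 2 + 46 = 102, so its missing entry is 115 − 102 = 13.
Column 1: 18 + 13 + 11 + 1 + 15 + 26 + 26 = 110, so its missing entry is 115 − 110 = 5.
Row 6: 26 + 20 + 22 + 29 + 22 − 4 − 5 = 110, so its missing entry is 115 − 110 = 5.
Row 8: 5 + 2 + 17 + 25 − 18 + 32 + 1 = 64, so its missing entry is 115 − 64 = 51.

b = 13, k = 5, z = 51, a = 5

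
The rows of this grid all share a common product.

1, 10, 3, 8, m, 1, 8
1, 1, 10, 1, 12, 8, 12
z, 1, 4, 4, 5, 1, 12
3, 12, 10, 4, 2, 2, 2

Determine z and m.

Rows 2 and 4 each multiply to 11520, so every row has product 11520.
Row 3: 1×4×4×5×1×12 = 960, so the missing entry is 11520 ÷ 960 = 12.
Row 1: 1×10×3×8×1×8 = 1920, so the missing entry is 11520 ÷ 1920 = 6.

z = 12, m = 6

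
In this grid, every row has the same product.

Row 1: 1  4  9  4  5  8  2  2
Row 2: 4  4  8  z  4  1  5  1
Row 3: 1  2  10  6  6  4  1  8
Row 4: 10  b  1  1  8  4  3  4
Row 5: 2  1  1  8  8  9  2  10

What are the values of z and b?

z = 9, b = 6

Rows 1 and 5 each multiply to 23040, so every row has product 23040.
Row 2: 4×4×8×4×1×5×1 = 2560, so the missing entry is 23040 ÷ 2560 = 9.
Row 4: 10×1×1×8×4×3×4 = 3840, so the missing entry is 23040 ÷ 3840 = 6.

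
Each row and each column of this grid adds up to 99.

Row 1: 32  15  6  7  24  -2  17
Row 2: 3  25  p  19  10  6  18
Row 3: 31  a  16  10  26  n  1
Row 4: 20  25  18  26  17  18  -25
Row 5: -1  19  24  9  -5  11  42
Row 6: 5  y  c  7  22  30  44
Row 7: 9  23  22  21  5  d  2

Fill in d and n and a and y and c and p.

The known cells in row 2 total 81, leaving 99 − 81 = 18 for the blank.
The known cells in row 7 total 82, leaving 99 − 82 = 17 for the blank.
The known cells in column 6 total 80, leaving 99 − 80 = 19 for the blank.
The known cells in row 3 total 103, leaving 99 − 103 = -4 for the blank.
The known cells in column 2 total 103, leaving 99 − 103 = -4 for the blank.
The known cells in row 6 total 104, leaving 99 − 104 = -5 for the blank.

d = 17, n = 19, a = -4, y = -4, c = -5, p = 18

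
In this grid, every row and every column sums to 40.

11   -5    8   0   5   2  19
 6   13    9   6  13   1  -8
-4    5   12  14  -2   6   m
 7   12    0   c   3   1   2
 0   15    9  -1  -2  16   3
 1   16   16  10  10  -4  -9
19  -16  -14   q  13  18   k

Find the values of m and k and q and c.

Row 3: -4 + 5 + 12 + 14 − 2 + 6 = 31, so its missing entry is 40 − 31 = 9.
Column 7: 19 − 8 + 9 + 2 + 3 − 9 = 16, so its missing entry is 40 − 16 = 24.
Row 7: 19 − 16 − 14 + 13 + 18 + 24 = 44, so its missing entry is 40 − 44 = -4.
Row 4: 7 + 12 + 0 + 3 + 1 + 2 = 25, so its missing entry is 40 − 25 = 15.

m = 9, k = 24, q = -4, c = 15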